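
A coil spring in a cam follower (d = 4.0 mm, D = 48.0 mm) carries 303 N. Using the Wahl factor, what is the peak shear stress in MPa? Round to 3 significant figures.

Spring index C = D/d = 48.0/4.0 = 12.0000
K_W = (4C−1)/(4C−4) + 0.615/C = 47.000/44.000 + 0.0512 = 1.1194
τ₀ = 8FD/(πd³) = 8·303·48.0/(π·4.0³) = 116352/201.06 = 578.69 MPa
τ_max = K·τ₀ = 1.1194 × 578.69 = 647.8 MPa

648 MPa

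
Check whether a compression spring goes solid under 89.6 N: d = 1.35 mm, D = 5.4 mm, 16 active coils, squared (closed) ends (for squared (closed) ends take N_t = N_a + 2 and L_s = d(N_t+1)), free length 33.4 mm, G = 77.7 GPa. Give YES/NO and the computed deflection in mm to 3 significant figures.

k = Gd⁴/(8D³N_a) = (77.7×10³)(1.35⁴)/(8·5.4³·16) = 12.805 N/mm
N_t = 18; L_s = 1.35·19 = 25.65 mm; δ_solid = L₀ − L_s = 33.4 − 25.65 = 7.75 mm
δ = F/k = 89.6/12.805 = 6.9975 mm
δ < δ_solid → spring does not go solid

NO, δ = 7.00 mm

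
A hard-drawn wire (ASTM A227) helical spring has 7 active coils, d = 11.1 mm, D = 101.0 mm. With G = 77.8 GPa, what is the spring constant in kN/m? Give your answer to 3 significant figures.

20.5 kN/m

k = Gd⁴/(8D³N_a) = (77.8×10³ × 11.1⁴) / (8 × 101.0³ × 7)
  = 1.18106e+09 / 5.76969e+07 = 20.47 N/mm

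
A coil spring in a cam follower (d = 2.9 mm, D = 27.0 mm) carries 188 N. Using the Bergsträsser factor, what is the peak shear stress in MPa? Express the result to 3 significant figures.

607 MPa

Spring index C = D/d = 27.0/2.9 = 9.3103
K_B = (4C+2)/(4C−3) = 39.241/34.241 = 1.1460
τ₀ = 8FD/(πd³) = 8·188·27.0/(π·2.9³) = 40608/76.62 = 529.99 MPa
τ_max = K·τ₀ = 1.1460 × 529.99 = 607.38 MPa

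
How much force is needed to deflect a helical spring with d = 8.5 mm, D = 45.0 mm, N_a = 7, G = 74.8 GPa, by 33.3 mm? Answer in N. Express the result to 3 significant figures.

2550 N

k = Gd⁴/(8D³N_a) = (74.8×10³)(8.5⁴)/(8·45.0³·7) = 76.516 N/mm
F = k·δ = 76.516 × 33.3 = 2548 N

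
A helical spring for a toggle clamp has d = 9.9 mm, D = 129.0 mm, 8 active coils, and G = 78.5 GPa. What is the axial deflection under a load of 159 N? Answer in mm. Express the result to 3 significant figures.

29.0 mm

k = Gd⁴/(8D³N_a) = (78.5×10³)(9.9⁴)/(8·129.0³·8) = 5.4886 N/mm
δ = F/k = 159 / 5.4886 = 28.969 mm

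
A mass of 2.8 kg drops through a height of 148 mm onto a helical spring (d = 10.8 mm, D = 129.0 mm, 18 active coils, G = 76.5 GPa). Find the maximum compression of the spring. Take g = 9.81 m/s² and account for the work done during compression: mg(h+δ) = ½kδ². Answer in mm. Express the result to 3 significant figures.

k = Gd⁴/(8D³N_a) = (76.5×10³)(10.8⁴)/(8·129.0³·18) = 3.3669 N/mm
W = mg = 2.8 × 9.81 = 27.468 N
½kδ² − Wδ − Wh = 0 → δ = (W + √(W² + 2kWh))/k
δ = (27.468 + √(754.49 + 27374.3))/3.3669 = (27.468 + 167.72)/3.3669 = 57.972 mm

58.0 mm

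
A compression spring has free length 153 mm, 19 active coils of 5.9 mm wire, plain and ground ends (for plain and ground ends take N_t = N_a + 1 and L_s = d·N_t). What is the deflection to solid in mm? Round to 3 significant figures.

35.0 mm

N_t = 20; L_s = 5.9·20 = 118 mm
δ_solid = L₀ − L_s = 153 − 118 = 35 mm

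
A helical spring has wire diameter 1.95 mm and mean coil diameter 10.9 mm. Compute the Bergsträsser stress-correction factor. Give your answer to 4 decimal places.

1.2583

C = D/d = 10.9/1.95 = 5.5897
K_B = (4C+2)/(4C−3) = 24.359/19.359 = 1.2583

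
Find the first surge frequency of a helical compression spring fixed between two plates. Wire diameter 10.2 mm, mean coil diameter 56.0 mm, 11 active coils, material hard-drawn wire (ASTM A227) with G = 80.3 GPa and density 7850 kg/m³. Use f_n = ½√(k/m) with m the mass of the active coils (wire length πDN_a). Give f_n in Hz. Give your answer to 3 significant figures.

106 Hz

k = Gd⁴/(8D³N_a) = (80.3×10³)(10.2⁴)/(8·56.0³·11) = 56.243 N/mm = 56243 N/m
Wire length L = πDN_a = π·56.0·11 = 1935.2 mm
m = ρ·(πd²/4)·L = 7850 × 81.713×10⁻⁶ m² × 1.9352 m = 1.2413 kg
f_n = ½√(k/m) = 0.5·√(56243/1.2413) = 0.5·√(45308) = 106.43 Hz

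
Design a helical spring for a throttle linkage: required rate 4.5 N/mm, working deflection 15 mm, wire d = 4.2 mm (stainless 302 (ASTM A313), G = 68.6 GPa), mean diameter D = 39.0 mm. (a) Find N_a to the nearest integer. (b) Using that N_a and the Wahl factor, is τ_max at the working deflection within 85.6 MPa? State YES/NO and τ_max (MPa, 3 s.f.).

N_a = Gd⁴/(8D³k) = (68.6×10³)(4.2⁴)/(8·39.0³·4.5) = 9.996 → N_a = 10
Actual rate k = Gd⁴/(8D³·10) = 4.4982 N/mm
Working load F = kδ = 4.4982·15 = 67.473 N
C = 39.0/4.2 = 9.2857; K_W = (4C−1)/(4C−4)+0.615/C = 1.1567
τ_max = K_W·8FD/(πd³) = 1.1567·90.445 = 104.62 MPa
τ_max > 85.6 MPa → exceeds allowable

(a) 10 coils; (b) NO, τ_max = 105 MPa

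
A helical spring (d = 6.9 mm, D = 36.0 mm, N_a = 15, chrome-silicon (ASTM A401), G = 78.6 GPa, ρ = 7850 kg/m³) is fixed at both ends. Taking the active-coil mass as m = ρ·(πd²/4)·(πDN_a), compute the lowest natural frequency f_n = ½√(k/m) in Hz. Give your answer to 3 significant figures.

126 Hz

k = Gd⁴/(8D³N_a) = (78.6×10³)(6.9⁴)/(8·36.0³·15) = 31.822 N/mm = 31822 N/m
Wire length L = πDN_a = π·36.0·15 = 1696.5 mm
m = ρ·(πd²/4)·L = 7850 × 37.393×10⁻⁶ m² × 1.6965 m = 0.49797 kg
f_n = ½√(k/m) = 0.5·√(31822/0.49797) = 0.5·√(63904) = 126.4 Hz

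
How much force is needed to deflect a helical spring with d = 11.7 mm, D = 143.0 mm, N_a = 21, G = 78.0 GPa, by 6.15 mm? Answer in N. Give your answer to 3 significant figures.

18.3 N

k = Gd⁴/(8D³N_a) = (78.0×10³)(11.7⁴)/(8·143.0³·21) = 2.9752 N/mm
F = k·δ = 2.9752 × 6.15 = 18.298 N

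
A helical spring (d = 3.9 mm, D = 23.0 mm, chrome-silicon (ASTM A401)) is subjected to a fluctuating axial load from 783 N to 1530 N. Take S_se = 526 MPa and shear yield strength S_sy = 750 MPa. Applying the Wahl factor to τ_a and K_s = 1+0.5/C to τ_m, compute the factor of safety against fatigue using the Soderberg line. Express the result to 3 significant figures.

C = D/d = 23.0/3.9 = 5.8974; K_W = (4C−1)/(4C−4)+0.615/C = 1.2574; K_s = 1+0.5/C = 1.0848
F_a = (F_max−F_min)/2 = 373.5 N; F_m = (F_max+F_min)/2 = 1156.5 N
τ_a = K_W·8F_aD/(πd³) = 1.2574 × 368.78 = 463.71 MPa
τ_m = K_s·8F_mD/(πd³) = 1.0848 × 1141.9 = 1238.7 MPa
Soderberg: 1/n_f = τ_a/S_se + τ_m/S_sy = 463.71/526 + 1238.7/750 = 0.88158 + 1.65159 = 2.5332
n_f = 1/2.5332 = 0.3948

0.395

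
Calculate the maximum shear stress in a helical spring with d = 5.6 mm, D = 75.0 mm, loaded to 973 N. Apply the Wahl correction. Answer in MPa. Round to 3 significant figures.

1170 MPa

Spring index C = D/d = 75.0/5.6 = 13.3929
K_W = (4C−1)/(4C−4) + 0.615/C = 52.571/49.571 + 0.0459 = 1.1064
τ₀ = 8FD/(πd³) = 8·973·75.0/(π·5.6³) = 583800/551.71 = 1058.2 MPa
τ_max = K·τ₀ = 1.1064 × 1058.2 = 1170.8 MPa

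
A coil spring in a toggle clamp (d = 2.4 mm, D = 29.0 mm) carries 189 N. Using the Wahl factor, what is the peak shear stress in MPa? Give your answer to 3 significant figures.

Spring index C = D/d = 29.0/2.4 = 12.0833
K_W = (4C−1)/(4C−4) + 0.615/C = 47.333/44.333 + 0.0509 = 1.1186
τ₀ = 8FD/(πd³) = 8·189·29.0/(π·2.4³) = 43848/43.429 = 1009.6 MPa
τ_max = K·τ₀ = 1.1186 × 1009.6 = 1129.3 MPa

1130 MPa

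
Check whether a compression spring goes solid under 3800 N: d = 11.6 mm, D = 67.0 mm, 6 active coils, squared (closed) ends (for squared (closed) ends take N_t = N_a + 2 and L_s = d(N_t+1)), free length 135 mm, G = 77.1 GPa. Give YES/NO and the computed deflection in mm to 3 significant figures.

YES, δ = 39.3 mm

k = Gd⁴/(8D³N_a) = (77.1×10³)(11.6⁴)/(8·67.0³·6) = 96.699 N/mm
N_t = 8; L_s = 11.6·9 = 104.4 mm; δ_solid = L₀ − L_s = 135 − 104.4 = 30.6 mm
δ = F/k = 3800/96.699 = 39.297 mm
δ ≥ δ_solid → spring goes solid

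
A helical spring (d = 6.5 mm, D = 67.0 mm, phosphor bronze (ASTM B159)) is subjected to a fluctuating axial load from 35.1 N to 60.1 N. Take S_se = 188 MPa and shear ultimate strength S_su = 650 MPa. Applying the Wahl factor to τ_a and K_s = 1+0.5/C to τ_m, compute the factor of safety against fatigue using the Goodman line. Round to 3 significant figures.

C = D/d = 67.0/6.5 = 10.3077; K_W = (4C−1)/(4C−4)+0.615/C = 1.1402; K_s = 1+0.5/C = 1.0485
F_a = (F_max−F_min)/2 = 12.5 N; F_m = (F_max+F_min)/2 = 47.6 N
τ_a = K_W·8F_aD/(πd³) = 1.1402 × 7.7658 = 8.8549 MPa
τ_m = K_s·8F_mD/(πd³) = 1.0485 × 29.572 = 31.007 MPa
Goodman: 1/n_f = τ_a/S_se + τ_m/S_su = 8.8549/188 + 31.007/650 = 0.04710 + 0.04770 = 0.094803
n_f = 1/0.094803 = 10.55

10.5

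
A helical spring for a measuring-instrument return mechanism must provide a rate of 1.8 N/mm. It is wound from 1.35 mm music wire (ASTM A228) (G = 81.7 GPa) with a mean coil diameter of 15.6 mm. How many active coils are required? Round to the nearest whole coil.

N_a = Gd⁴/(8D³k) = (81.7×10³ × 1.35⁴)/(8 × 15.6³ × 1.8)
    = 271367 / 54668.4 = 4.964 → 5 coils

5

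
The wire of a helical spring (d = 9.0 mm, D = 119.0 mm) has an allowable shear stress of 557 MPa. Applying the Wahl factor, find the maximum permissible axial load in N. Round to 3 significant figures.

1210 N

C = D/d = 119.0/9.0 = 13.2222
K_W = (4C−1)/(4C−4) + 0.615/C = 51.889/48.889 + 0.0465 = 1.1079
τ_max = K·8FD/(πd³) → F_max = τ_allow·πd³/(8DK)
F_max = 557·π·9.0³/(8·119.0·1.1079) = 1.2757e+06/1054.7 = 1209.5 N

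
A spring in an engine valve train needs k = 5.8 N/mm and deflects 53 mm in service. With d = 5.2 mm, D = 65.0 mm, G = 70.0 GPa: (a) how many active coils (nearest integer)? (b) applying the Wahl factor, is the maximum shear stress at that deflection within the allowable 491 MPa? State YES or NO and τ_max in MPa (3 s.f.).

N_a = Gd⁴/(8D³k) = (70.0×10³)(5.2⁴)/(8·65.0³·5.8) = 4.017 → N_a = 4
Actual rate k = Gd⁴/(8D³·4) = 5.824 N/mm
Working load F = kδ = 5.824·53 = 308.67 N
C = 65.0/5.2 = 12.5000; K_W = (4C−1)/(4C−4)+0.615/C = 1.1144
τ_max = K_W·8FD/(πd³) = 1.1144·363.36 = 404.94 MPa
τ_max ≤ 491 MPa → acceptable

(a) 4 coils; (b) YES, τ_max = 405 MPa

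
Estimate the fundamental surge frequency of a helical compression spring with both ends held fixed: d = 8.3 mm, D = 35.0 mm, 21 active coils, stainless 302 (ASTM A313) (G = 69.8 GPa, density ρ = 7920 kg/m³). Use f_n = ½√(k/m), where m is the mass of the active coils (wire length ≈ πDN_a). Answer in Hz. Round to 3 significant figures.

k = Gd⁴/(8D³N_a) = (69.8×10³)(8.3⁴)/(8·35.0³·21) = 45.989 N/mm = 45989 N/m
Wire length L = πDN_a = π·35.0·21 = 2309.1 mm
m = ρ·(πd²/4)·L = 7920 × 54.106×10⁻⁶ m² × 2.3091 m = 0.98948 kg
f_n = ½√(k/m) = 0.5·√(45989/0.98948) = 0.5·√(46478) = 107.79 Hz

108 Hz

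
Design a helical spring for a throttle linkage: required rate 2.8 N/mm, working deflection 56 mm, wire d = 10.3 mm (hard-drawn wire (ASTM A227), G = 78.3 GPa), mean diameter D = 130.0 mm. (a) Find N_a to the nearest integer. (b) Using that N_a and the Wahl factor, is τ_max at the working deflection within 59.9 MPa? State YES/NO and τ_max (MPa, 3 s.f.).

(a) 18 coils; (b) YES, τ_max = 52.6 MPa

N_a = Gd⁴/(8D³k) = (78.3×10³)(10.3⁴)/(8·130.0³·2.8) = 17.91 → N_a = 18
Actual rate k = Gd⁴/(8D³·18) = 2.7856 N/mm
Working load F = kδ = 2.7856·56 = 155.99 N
C = 130.0/10.3 = 12.6214; K_W = (4C−1)/(4C−4)+0.615/C = 1.1133
τ_max = K_W·8FD/(πd³) = 1.1133·47.258 = 52.611 MPa
τ_max ≤ 59.9 MPa → acceptable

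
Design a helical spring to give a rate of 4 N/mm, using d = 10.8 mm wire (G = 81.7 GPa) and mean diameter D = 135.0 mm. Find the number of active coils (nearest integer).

N_a = Gd⁴/(8D³k) = (81.7×10³ × 10.8⁴)/(8 × 135.0³ × 4)
    = 1.11152e+09 / 7.8732e+07 = 14.12 → 14 coils

14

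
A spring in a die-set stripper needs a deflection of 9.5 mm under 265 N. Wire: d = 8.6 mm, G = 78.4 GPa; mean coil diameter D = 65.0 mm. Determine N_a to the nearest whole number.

7

Required rate k = F/δ = 265/9.5 = 27.895 N/mm
N_a = Gd⁴/(8D³k) = (78.4×10³ × 8.6⁴)/(8 × 65.0³ × 27.895)
    = 4.28854e+08 / 6.12847e+07 = 6.998 → 7 coils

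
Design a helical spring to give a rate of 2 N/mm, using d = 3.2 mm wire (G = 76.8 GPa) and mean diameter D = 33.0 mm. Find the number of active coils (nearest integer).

N_a = Gd⁴/(8D³k) = (76.8×10³ × 3.2⁴)/(8 × 33.0³ × 2)
    = 8.05306e+06 / 574992 = 14.01 → 14 coils

14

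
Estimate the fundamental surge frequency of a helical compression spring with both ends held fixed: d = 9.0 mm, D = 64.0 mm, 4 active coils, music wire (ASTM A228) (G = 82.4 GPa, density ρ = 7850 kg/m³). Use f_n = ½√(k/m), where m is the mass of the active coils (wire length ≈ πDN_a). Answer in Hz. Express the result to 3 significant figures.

k = Gd⁴/(8D³N_a) = (82.4×10³)(9.0⁴)/(8·64.0³·4) = 64.448 N/mm = 64448 N/m
Wire length L = πDN_a = π·64.0·4 = 804.25 mm
m = ρ·(πd²/4)·L = 7850 × 63.617×10⁻⁶ m² × 0.80425 m = 0.40164 kg
f_n = ½√(k/m) = 0.5·√(64448/0.40164) = 0.5·√(1.6046e+05) = 200.29 Hz

200 Hz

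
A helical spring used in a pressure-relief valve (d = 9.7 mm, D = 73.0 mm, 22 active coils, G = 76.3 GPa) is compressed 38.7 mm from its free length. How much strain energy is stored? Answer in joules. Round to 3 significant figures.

k = Gd⁴/(8D³N_a) = (76.3×10³)(9.7⁴)/(8·73.0³·22) = 9.8658 N/mm
U = ½kδ² = 0.5 × 9.8658 × 38.7² = 7387.9 N·mm = 7.3879 J

7.39 J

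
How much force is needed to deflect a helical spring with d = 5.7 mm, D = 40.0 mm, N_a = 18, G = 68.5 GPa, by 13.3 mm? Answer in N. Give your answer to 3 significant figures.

104 N

k = Gd⁴/(8D³N_a) = (68.5×10³)(5.7⁴)/(8·40.0³·18) = 7.846 N/mm
F = k·δ = 7.846 × 13.3 = 104.35 N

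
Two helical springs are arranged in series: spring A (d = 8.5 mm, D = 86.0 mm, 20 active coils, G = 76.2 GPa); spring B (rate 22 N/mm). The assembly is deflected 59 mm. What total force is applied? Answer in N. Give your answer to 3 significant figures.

k_A = Gd⁴/(8D³N_a) = (76.2×10³)(8.5⁴)/(8·86.0³·20) = 3.9085 N/mm
Series: 1/k_eq = 1/3.9085 + 1/22 = 0.3013; k_eq = 3.3189 N/mm
F = k_eq·δ = 3.3189·59 = 195.82 N

196 N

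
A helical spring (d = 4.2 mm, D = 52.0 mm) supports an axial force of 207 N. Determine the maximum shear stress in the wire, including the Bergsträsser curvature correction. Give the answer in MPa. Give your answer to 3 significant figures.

410 MPa

Spring index C = D/d = 52.0/4.2 = 12.3810
K_B = (4C+2)/(4C−3) = 51.524/46.524 = 1.1075
τ₀ = 8FD/(πd³) = 8·207·52.0/(π·4.2³) = 86112/232.75 = 369.97 MPa
τ_max = K·τ₀ = 1.1075 × 369.97 = 409.73 MPa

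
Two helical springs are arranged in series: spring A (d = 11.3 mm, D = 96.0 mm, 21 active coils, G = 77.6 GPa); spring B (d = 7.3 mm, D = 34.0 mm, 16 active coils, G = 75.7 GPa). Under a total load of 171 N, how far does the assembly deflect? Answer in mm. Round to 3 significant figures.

24.1 mm

k_A = Gd⁴/(8D³N_a) = (77.6×10³)(11.3⁴)/(8·96.0³·21) = 8.5124 N/mm
k_B = Gd⁴/(8D³N_a) = (75.7×10³)(7.3⁴)/(8·34.0³·16) = 42.731 N/mm
Series: 1/k_eq = 1/8.5124 + 1/42.731 = 0.14088; k_eq = 7.0983 N/mm
δ = F/k_eq = 171/7.0983 = 24.09 mm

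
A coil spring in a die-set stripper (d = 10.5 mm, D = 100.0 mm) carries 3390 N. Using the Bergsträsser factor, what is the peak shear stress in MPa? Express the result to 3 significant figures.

852 MPa

Spring index C = D/d = 100.0/10.5 = 9.5238
K_B = (4C+2)/(4C−3) = 40.095/35.095 = 1.1425
τ₀ = 8FD/(πd³) = 8·3390·100.0/(π·10.5³) = 2.712e+06/3636.8 = 745.71 MPa
τ_max = K·τ₀ = 1.1425 × 745.71 = 851.95 MPa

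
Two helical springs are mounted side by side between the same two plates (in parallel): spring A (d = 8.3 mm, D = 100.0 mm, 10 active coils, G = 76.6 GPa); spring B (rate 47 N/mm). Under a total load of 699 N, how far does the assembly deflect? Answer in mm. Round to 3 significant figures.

13.6 mm

k_A = Gd⁴/(8D³N_a) = (76.6×10³)(8.3⁴)/(8·100.0³·10) = 4.5441 N/mm
Parallel: k_eq = 4.5441 + 47 = 51.544 N/mm
δ = F/k_eq = 699/51.544 = 13.561 mm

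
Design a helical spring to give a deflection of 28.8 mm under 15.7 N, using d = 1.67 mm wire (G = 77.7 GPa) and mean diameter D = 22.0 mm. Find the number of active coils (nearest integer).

Required rate k = F/δ = 15.7/28.8 = 0.54514 N/mm
N_a = Gd⁴/(8D³k) = (77.7×10³ × 1.67⁴)/(8 × 22.0³ × 0.54514)
    = 604348 / 46437.1 = 13.01 → 13 coils

13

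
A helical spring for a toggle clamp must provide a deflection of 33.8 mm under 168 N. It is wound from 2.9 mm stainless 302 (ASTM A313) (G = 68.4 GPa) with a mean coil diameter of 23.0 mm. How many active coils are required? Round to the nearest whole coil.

10

Required rate k = F/δ = 168/33.8 = 4.9704 N/mm
N_a = Gd⁴/(8D³k) = (68.4×10³ × 2.9⁴)/(8 × 23.0³ × 4.9704)
    = 4.8378e+06 / 483800 = 10 → 10 coils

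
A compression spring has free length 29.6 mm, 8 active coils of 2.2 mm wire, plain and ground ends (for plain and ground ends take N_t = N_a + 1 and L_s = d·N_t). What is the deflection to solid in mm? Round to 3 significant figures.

9.80 mm

N_t = 9; L_s = 2.2·9 = 19.8 mm
δ_solid = L₀ − L_s = 29.6 − 19.8 = 9.8 mm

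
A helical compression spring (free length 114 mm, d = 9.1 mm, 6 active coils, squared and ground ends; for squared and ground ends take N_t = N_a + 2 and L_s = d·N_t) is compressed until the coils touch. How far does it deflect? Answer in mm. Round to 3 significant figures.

N_t = 8; L_s = 9.1·8 = 72.8 mm
δ_solid = L₀ − L_s = 114 − 72.8 = 41.2 mm

41.2 mm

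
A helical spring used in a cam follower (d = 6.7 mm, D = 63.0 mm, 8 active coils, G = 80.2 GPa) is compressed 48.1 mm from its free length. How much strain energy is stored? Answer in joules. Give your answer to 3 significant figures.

k = Gd⁴/(8D³N_a) = (80.2×10³)(6.7⁴)/(8·63.0³·8) = 10.099 N/mm
U = ½kδ² = 0.5 × 10.099 × 48.1² = 11682 N·mm = 11.682 J

11.7 J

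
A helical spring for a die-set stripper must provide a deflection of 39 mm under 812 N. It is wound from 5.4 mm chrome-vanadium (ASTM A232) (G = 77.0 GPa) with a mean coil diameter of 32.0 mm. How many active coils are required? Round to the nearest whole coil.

Required rate k = F/δ = 812/39 = 20.821 N/mm
N_a = Gd⁴/(8D³k) = (77.0×10³ × 5.4⁴)/(8 × 32.0³ × 20.821)
    = 6.54735e+07 / 5.45797e+06 = 12 → 12 coils

12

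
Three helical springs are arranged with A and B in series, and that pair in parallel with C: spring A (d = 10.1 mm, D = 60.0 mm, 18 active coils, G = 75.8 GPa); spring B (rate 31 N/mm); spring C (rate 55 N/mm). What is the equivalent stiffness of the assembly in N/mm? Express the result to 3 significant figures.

68.9 N/mm

k_A = Gd⁴/(8D³N_a) = (75.8×10³)(10.1⁴)/(8·60.0³·18) = 25.359 N/mm
Springs A,B series: k_AB = 1/(1/25.359+1/31) = 13.949 N/mm; parallel with C: k_eq = 13.949+55 = 68.949 N/mm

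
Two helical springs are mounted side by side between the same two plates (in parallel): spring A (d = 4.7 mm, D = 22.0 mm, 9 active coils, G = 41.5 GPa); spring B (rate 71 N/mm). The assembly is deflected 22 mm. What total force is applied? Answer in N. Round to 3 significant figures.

k_A = Gd⁴/(8D³N_a) = (41.5×10³)(4.7⁴)/(8·22.0³·9) = 26.414 N/mm
Parallel: k_eq = 26.414 + 71 = 97.414 N/mm
F = k_eq·δ = 97.414·22 = 2143.1 N

2140 N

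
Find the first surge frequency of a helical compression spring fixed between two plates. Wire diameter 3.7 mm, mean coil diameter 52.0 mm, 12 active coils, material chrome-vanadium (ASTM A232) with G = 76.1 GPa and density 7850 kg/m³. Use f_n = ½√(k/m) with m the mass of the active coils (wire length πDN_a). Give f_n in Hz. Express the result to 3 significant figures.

k = Gd⁴/(8D³N_a) = (76.1×10³)(3.7⁴)/(8·52.0³·12) = 1.0566 N/mm = 1056.6 N/m
Wire length L = πDN_a = π·52.0·12 = 1960.4 mm
m = ρ·(πd²/4)·L = 7850 × 10.752×10⁻⁶ m² × 1.9604 m = 0.16546 kg
f_n = ½√(k/m) = 0.5·√(1056.6/0.16546) = 0.5·√(6385.8) = 39.955 Hz

40.0 Hz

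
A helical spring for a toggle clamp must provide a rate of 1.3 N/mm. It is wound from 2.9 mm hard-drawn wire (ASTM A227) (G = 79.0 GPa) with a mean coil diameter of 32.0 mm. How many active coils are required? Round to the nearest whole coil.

16

N_a = Gd⁴/(8D³k) = (79.0×10³ × 2.9⁴)/(8 × 32.0³ × 1.3)
    = 5.58752e+06 / 340787 = 16.4 → 16 coils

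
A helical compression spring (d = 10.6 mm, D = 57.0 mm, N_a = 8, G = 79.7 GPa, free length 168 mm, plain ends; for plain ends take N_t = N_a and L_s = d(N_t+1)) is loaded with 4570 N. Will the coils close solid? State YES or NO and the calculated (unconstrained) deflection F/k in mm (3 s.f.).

k = Gd⁴/(8D³N_a) = (79.7×10³)(10.6⁴)/(8·57.0³·8) = 84.894 N/mm
N_t = 8; L_s = 10.6·9 = 95.4 mm; δ_solid = L₀ − L_s = 168 − 95.4 = 72.6 mm
δ = F/k = 4570/84.894 = 53.832 mm
δ < δ_solid → spring does not go solid

NO, δ = 53.8 mm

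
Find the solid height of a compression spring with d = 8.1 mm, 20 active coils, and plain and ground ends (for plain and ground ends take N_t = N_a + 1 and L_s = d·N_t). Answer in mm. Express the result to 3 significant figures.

plain and ground ends: N_t = N_a + 1 = 20 + 1 = 21
L_s = d·N_t = 8.1 × 21 = 170.1 mm

170 mm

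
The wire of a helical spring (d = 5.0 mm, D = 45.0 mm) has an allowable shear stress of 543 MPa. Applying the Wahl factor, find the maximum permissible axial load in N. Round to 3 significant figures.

C = D/d = 45.0/5.0 = 9.0000
K_W = (4C−1)/(4C−4) + 0.615/C = 35.000/32.000 + 0.0683 = 1.1621
τ_max = K·8FD/(πd³) → F_max = τ_allow·πd³/(8DK)
F_max = 543·π·5.0³/(8·45.0·1.1621) = 2.1324e+05/418.35 = 509.71 N

510 N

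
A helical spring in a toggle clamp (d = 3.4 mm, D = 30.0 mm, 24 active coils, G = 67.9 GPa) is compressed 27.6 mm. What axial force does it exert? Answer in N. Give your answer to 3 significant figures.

k = Gd⁴/(8D³N_a) = (67.9×10³)(3.4⁴)/(8·30.0³·24) = 1.7503 N/mm
F = k·δ = 1.7503 × 27.6 = 48.309 N

48.3 N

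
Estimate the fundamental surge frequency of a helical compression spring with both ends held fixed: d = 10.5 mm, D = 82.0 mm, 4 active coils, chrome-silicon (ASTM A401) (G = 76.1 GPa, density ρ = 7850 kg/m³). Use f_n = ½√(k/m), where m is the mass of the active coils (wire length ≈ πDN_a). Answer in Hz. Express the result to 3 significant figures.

k = Gd⁴/(8D³N_a) = (76.1×10³)(10.5⁴)/(8·82.0³·4) = 52.426 N/mm = 52426 N/m
Wire length L = πDN_a = π·82.0·4 = 1030.4 mm
m = ρ·(πd²/4)·L = 7850 × 86.59×10⁻⁶ m² × 1.0304 m = 0.70043 kg
f_n = ½√(k/m) = 0.5·√(52426/0.70043) = 0.5·√(74849) = 136.79 Hz

137 Hz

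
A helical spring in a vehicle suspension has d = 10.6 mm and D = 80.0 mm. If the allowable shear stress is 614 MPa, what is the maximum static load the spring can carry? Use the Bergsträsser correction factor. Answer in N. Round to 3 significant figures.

C = D/d = 80.0/10.6 = 7.5472
K_B = (4C+2)/(4C−3) = 32.189/27.189 = 1.1839
τ_max = K·8FD/(πd³) → F_max = τ_allow·πd³/(8DK)
F_max = 614·π·10.6³/(8·80.0·1.1839) = 2.2974e+06/757.7 = 3032.1 N

3030 N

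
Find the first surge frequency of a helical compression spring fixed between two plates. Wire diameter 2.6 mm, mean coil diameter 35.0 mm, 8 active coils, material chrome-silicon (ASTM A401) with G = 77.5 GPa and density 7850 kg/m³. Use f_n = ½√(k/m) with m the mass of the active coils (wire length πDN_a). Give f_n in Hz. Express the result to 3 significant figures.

93.8 Hz

k = Gd⁴/(8D³N_a) = (77.5×10³)(2.6⁴)/(8·35.0³·8) = 1.2907 N/mm = 1290.7 N/m
Wire length L = πDN_a = π·35.0·8 = 879.65 mm
m = ρ·(πd²/4)·L = 7850 × 5.3093×10⁻⁶ m² × 0.87965 m = 0.036662 kg
f_n = ½√(k/m) = 0.5·√(1290.7/0.036662) = 0.5·√(35204) = 93.814 Hz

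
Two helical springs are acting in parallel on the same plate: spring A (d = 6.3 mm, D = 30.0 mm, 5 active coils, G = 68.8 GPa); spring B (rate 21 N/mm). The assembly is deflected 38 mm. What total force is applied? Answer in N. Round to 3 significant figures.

4610 N

k_A = Gd⁴/(8D³N_a) = (68.8×10³)(6.3⁴)/(8·30.0³·5) = 100.35 N/mm
Parallel: k_eq = 100.35 + 21 = 121.35 N/mm
F = k_eq·δ = 121.35·38 = 4611.4 N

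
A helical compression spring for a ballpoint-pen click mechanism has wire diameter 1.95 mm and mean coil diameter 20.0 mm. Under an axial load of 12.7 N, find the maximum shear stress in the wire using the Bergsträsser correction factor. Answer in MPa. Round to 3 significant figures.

98.7 MPa

Spring index C = D/d = 20.0/1.95 = 10.2564
K_B = (4C+2)/(4C−3) = 43.026/38.026 = 1.1315
τ₀ = 8FD/(πd³) = 8·12.7·20.0/(π·1.95³) = 2032/23.295 = 87.231 MPa
τ_max = K·τ₀ = 1.1315 × 87.231 = 98.701 MPa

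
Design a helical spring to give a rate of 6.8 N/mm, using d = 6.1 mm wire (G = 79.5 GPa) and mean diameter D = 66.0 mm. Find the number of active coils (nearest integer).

N_a = Gd⁴/(8D³k) = (79.5×10³ × 6.1⁴)/(8 × 66.0³ × 6.8)
    = 1.10074e+08 / 1.56398e+07 = 7.038 → 7 coils

7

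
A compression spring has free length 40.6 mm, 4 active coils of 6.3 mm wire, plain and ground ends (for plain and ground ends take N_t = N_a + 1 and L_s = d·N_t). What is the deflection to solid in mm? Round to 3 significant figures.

N_t = 5; L_s = 6.3·5 = 31.5 mm
δ_solid = L₀ − L_s = 40.6 − 31.5 = 9.1 mm

9.10 mm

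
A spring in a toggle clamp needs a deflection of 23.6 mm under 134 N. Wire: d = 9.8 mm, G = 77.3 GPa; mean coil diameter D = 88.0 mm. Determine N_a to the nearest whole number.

Required rate k = F/δ = 134/23.6 = 5.678 N/mm
N_a = Gd⁴/(8D³k) = (77.3×10³ × 9.8⁴)/(8 × 88.0³ × 5.678)
    = 7.12991e+08 / 3.0955e+07 = 23.03 → 23 coils

23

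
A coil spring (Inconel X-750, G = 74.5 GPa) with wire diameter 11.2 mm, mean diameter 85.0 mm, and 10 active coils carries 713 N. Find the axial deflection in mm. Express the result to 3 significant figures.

29.9 mm

k = Gd⁴/(8D³N_a) = (74.5×10³)(11.2⁴)/(8·85.0³·10) = 23.861 N/mm
δ = F/k = 713 / 23.861 = 29.882 mm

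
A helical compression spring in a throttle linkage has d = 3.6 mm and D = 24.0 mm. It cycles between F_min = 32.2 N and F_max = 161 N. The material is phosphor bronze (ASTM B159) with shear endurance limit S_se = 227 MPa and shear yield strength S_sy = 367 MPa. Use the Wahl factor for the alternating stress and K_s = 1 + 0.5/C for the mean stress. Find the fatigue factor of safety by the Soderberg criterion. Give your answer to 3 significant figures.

1.21

C = D/d = 24.0/3.6 = 6.6667; K_W = (4C−1)/(4C−4)+0.615/C = 1.2246; K_s = 1+0.5/C = 1.0750
F_a = (F_max−F_min)/2 = 64.4 N; F_m = (F_max+F_min)/2 = 96.6 N
τ_a = K_W·8F_aD/(πd³) = 1.2246 × 84.359 = 103.31 MPa
τ_m = K_s·8F_mD/(πd³) = 1.0750 × 126.54 = 136.03 MPa
Soderberg: 1/n_f = τ_a/S_se + τ_m/S_sy = 103.31/227 + 136.03/367 = 0.45509 + 0.37065 = 0.82574
n_f = 1/0.82574 = 1.211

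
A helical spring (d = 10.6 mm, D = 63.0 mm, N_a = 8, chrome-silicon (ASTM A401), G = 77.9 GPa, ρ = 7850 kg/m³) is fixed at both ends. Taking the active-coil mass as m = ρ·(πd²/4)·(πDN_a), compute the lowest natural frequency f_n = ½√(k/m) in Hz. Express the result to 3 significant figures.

118 Hz

k = Gd⁴/(8D³N_a) = (77.9×10³)(10.6⁴)/(8·63.0³·8) = 61.455 N/mm = 61455 N/m
Wire length L = πDN_a = π·63.0·8 = 1583.4 mm
m = ρ·(πd²/4)·L = 7850 × 88.247×10⁻⁶ m² × 1.5834 m = 1.0969 kg
f_n = ½√(k/m) = 0.5·√(61455/1.0969) = 0.5·√(56028) = 118.35 Hz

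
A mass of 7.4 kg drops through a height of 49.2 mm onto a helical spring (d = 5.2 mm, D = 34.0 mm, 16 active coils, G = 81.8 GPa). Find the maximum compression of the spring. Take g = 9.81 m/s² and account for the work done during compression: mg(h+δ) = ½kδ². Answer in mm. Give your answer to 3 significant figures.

k = Gd⁴/(8D³N_a) = (81.8×10³)(5.2⁴)/(8·34.0³·16) = 11.888 N/mm
W = mg = 7.4 × 9.81 = 72.594 N
½kδ² − Wδ − Wh = 0 → δ = (W + √(W² + 2kWh))/k
δ = (72.594 + √(5269.9 + 84921.1))/11.888 = (72.594 + 300.32)/11.888 = 31.368 mm

31.4 mm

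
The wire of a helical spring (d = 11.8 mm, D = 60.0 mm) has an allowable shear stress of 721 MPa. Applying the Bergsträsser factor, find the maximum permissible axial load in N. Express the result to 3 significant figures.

6020 N

C = D/d = 60.0/11.8 = 5.0847
K_B = (4C+2)/(4C−3) = 22.339/17.339 = 1.2884
τ_max = K·8FD/(πd³) → F_max = τ_allow·πd³/(8DK)
F_max = 721·π·11.8³/(8·60.0·1.2884) = 3.7216e+06/618.42 = 6018 N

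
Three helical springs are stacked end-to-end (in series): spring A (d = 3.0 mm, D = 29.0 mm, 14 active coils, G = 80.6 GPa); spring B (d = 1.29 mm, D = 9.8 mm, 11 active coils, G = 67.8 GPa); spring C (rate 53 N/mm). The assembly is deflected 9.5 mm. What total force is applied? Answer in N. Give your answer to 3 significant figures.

k_A = Gd⁴/(8D³N_a) = (80.6×10³)(3.0⁴)/(8·29.0³·14) = 2.3901 N/mm
k_B = Gd⁴/(8D³N_a) = (67.8×10³)(1.29⁴)/(8·9.8³·11) = 2.2669 N/mm
Series: 1/k_eq = 1/2.3901 + 1/2.2669 + 1/53 = 0.8784; k_eq = 1.1384 N/mm
F = k_eq·δ = 1.1384·9.5 = 10.815 N

10.8 N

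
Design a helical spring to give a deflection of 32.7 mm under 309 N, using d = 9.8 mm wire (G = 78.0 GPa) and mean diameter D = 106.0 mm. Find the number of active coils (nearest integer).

8

Required rate k = F/δ = 309/32.7 = 9.4495 N/mm
N_a = Gd⁴/(8D³k) = (78.0×10³ × 9.8⁴)/(8 × 106.0³ × 9.4495)
    = 7.19447e+08 / 9.00364e+07 = 7.991 → 8 coils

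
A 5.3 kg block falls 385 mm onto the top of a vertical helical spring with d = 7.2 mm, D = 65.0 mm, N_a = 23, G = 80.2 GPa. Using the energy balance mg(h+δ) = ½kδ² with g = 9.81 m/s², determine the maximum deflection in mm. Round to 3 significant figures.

k = Gd⁴/(8D³N_a) = (80.2×10³)(7.2⁴)/(8·65.0³·23) = 4.2653 N/mm
W = mg = 5.3 × 9.81 = 51.993 N
½kδ² − Wδ − Wh = 0 → δ = (W + √(W² + 2kWh))/k
δ = (51.993 + √(2703.3 + 170758))/4.2653 = (51.993 + 416.49)/4.2653 = 109.84 mm

110 mm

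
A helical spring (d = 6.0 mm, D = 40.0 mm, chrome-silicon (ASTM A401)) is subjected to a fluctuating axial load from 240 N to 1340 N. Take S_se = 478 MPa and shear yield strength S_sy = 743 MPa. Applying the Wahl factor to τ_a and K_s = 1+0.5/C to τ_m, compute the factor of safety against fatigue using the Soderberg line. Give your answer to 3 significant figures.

C = D/d = 40.0/6.0 = 6.6667; K_W = (4C−1)/(4C−4)+0.615/C = 1.2246; K_s = 1+0.5/C = 1.0750
F_a = (F_max−F_min)/2 = 550 N; F_m = (F_max+F_min)/2 = 790 N
τ_a = K_W·8F_aD/(πd³) = 1.2246 × 259.36 = 317.62 MPa
τ_m = K_s·8F_mD/(πd³) = 1.0750 × 372.54 = 400.48 MPa
Soderberg: 1/n_f = τ_a/S_se + τ_m/S_sy = 317.62/478 + 400.48/743 = 0.66447 + 0.53901 = 1.2035
n_f = 1/1.2035 = 0.8309

0.831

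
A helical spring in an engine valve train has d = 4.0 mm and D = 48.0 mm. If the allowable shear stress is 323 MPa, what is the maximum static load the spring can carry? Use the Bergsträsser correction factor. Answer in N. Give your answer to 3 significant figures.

152 N

C = D/d = 48.0/4.0 = 12.0000
K_B = (4C+2)/(4C−3) = 50.000/45.000 = 1.1111
τ_max = K·8FD/(πd³) → F_max = τ_allow·πd³/(8DK)
F_max = 323·π·4.0³/(8·48.0·1.1111) = 64943/426.67 = 152.21 N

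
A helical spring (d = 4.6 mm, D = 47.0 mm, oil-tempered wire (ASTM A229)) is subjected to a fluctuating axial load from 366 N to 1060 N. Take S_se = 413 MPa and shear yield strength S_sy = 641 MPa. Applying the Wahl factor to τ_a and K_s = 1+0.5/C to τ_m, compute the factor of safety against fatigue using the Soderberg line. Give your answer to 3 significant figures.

C = D/d = 47.0/4.6 = 10.2174; K_W = (4C−1)/(4C−4)+0.615/C = 1.1416; K_s = 1+0.5/C = 1.0489
F_a = (F_max−F_min)/2 = 347 N; F_m = (F_max+F_min)/2 = 713 N
τ_a = K_W·8F_aD/(πd³) = 1.1416 × 426.67 = 487.07 MPa
τ_m = K_s·8F_mD/(πd³) = 1.0489 × 876.71 = 919.61 MPa
Soderberg: 1/n_f = τ_a/S_se + τ_m/S_sy = 487.07/413 + 919.61/641 = 1.17935 + 1.43465 = 2.614
n_f = 1/2.614 = 0.3826

0.383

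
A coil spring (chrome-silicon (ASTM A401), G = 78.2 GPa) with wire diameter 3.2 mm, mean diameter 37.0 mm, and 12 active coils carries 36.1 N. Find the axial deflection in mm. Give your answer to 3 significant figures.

21.4 mm

k = Gd⁴/(8D³N_a) = (78.2×10³)(3.2⁴)/(8·37.0³·12) = 1.6863 N/mm
δ = F/k = 36.1 / 1.6863 = 21.408 mm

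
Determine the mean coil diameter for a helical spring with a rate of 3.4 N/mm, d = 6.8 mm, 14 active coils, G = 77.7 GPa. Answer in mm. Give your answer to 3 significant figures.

D = (Gd⁴/(8N_a·k))^(1/3) = (77.7×10³·6.8⁴/(8·14·3.4))^(1/3)
  = (436274)^(1/3) = 75.8438 mm

75.8 mm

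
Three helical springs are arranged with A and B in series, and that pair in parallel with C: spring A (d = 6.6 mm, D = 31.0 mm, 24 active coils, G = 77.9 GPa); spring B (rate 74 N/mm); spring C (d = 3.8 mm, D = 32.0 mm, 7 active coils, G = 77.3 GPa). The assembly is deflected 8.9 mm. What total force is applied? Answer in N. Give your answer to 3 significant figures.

249 N

k_A = Gd⁴/(8D³N_a) = (77.9×10³)(6.6⁴)/(8·31.0³·24) = 25.842 N/mm
k_C = Gd⁴/(8D³N_a) = (77.3×10³)(3.8⁴)/(8·32.0³·7) = 8.7837 N/mm
Springs A,B series: k_AB = 1/(1/25.842+1/74) = 19.153 N/mm; parallel with C: k_eq = 19.153+8.7837 = 27.937 N/mm
F = k_eq·δ = 27.937·8.9 = 248.64 N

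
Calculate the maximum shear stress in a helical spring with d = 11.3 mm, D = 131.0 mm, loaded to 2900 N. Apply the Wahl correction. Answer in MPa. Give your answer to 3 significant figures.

Spring index C = D/d = 131.0/11.3 = 11.5929
K_W = (4C−1)/(4C−4) + 0.615/C = 45.372/42.372 + 0.0530 = 1.1239
τ₀ = 8FD/(πd³) = 8·2900·131.0/(π·11.3³) = 3.0392e+06/4533 = 670.46 MPa
τ_max = K·τ₀ = 1.1239 × 670.46 = 753.5 MPa

753 MPa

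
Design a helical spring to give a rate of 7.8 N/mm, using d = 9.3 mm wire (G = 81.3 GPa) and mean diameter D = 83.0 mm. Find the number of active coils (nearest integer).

17

N_a = Gd⁴/(8D³k) = (81.3×10³ × 9.3⁴)/(8 × 83.0³ × 7.8)
    = 6.08166e+08 / 3.56795e+07 = 17.05 → 17 coils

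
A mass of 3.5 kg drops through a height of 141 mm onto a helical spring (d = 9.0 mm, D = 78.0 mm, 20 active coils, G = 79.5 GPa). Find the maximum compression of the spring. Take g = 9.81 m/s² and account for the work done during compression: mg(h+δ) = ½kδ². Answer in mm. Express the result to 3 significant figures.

k = Gd⁴/(8D³N_a) = (79.5×10³)(9.0⁴)/(8·78.0³·20) = 6.8696 N/mm
W = mg = 3.5 × 9.81 = 34.335 N
½kδ² − Wδ − Wh = 0 → δ = (W + √(W² + 2kWh))/k
δ = (34.335 + √(1178.9 + 66515))/6.8696 = (34.335 + 260.18)/6.8696 = 42.872 mm

42.9 mm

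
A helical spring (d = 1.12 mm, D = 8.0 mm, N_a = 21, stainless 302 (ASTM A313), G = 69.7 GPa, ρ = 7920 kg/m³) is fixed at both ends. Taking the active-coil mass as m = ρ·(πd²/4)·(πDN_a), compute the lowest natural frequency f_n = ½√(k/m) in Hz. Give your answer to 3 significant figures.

k = Gd⁴/(8D³N_a) = (69.7×10³)(1.12⁴)/(8·8.0³·21) = 1.275 N/mm = 1275 N/m
Wire length L = πDN_a = π·8.0·21 = 527.79 mm
m = ρ·(πd²/4)·L = 7920 × 0.9852×10⁻⁶ m² × 0.52779 m = 0.0041182 kg
f_n = ½√(k/m) = 0.5·√(1275/0.0041182) = 0.5·√(3.0961e+05) = 278.21 Hz

278 Hz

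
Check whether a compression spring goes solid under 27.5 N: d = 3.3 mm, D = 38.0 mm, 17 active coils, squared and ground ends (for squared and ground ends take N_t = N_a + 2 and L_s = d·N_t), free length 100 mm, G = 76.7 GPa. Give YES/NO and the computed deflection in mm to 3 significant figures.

NO, δ = 22.6 mm

k = Gd⁴/(8D³N_a) = (76.7×10³)(3.3⁴)/(8·38.0³·17) = 1.2189 N/mm
N_t = 19; L_s = 3.3·19 = 62.7 mm; δ_solid = L₀ − L_s = 100 − 62.7 = 37.3 mm
δ = F/k = 27.5/1.2189 = 22.562 mm
δ < δ_solid → spring does not go solid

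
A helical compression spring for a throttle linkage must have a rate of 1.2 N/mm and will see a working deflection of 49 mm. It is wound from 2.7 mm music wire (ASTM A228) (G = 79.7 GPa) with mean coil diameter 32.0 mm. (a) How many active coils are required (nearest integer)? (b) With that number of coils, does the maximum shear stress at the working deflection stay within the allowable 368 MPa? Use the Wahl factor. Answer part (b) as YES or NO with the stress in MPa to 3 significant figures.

(a) 13 coils; (b) YES, τ_max = 283 MPa

N_a = Gd⁴/(8D³k) = (79.7×10³)(2.7⁴)/(8·32.0³·1.2) = 13.46 → N_a = 13
Actual rate k = Gd⁴/(8D³·13) = 1.2429 N/mm
Working load F = kδ = 1.2429·49 = 60.901 N
C = 32.0/2.7 = 11.8519; K_W = (4C−1)/(4C−4)+0.615/C = 1.1210
τ_max = K_W·8FD/(πd³) = 1.1210·252.13 = 282.64 MPa
τ_max ≤ 368 MPa → acceptable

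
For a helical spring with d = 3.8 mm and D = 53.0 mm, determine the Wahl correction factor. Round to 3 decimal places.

1.102

C = D/d = 53.0/3.8 = 13.9474
K_W = (4C−1)/(4C−4) + 0.615/C = 54.789/51.789 + 0.0441 = 1.1020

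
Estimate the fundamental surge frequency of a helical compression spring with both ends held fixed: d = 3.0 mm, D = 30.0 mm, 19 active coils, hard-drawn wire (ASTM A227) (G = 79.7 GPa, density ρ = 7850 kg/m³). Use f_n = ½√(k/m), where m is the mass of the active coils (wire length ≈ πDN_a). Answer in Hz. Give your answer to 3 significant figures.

k = Gd⁴/(8D³N_a) = (79.7×10³)(3.0⁴)/(8·30.0³·19) = 1.573 N/mm = 1573 N/m
Wire length L = πDN_a = π·30.0·19 = 1790.7 mm
m = ρ·(πd²/4)·L = 7850 × 7.0686×10⁻⁶ m² × 1.7907 m = 0.099363 kg
f_n = ½√(k/m) = 0.5·√(1573/0.099363) = 0.5·√(15831) = 62.911 Hz

62.9 Hz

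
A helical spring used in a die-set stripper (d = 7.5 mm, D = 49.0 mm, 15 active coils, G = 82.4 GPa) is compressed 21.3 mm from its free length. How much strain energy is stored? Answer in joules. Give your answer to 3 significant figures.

k = Gd⁴/(8D³N_a) = (82.4×10³)(7.5⁴)/(8·49.0³·15) = 18.467 N/mm
U = ½kδ² = 0.5 × 18.467 × 21.3² = 4189.2 N·mm = 4.1892 J

4.19 J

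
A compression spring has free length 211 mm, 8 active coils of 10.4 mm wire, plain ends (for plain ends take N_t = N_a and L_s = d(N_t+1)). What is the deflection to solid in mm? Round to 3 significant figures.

117 mm

N_t = 8; L_s = 10.4·9 = 93.6 mm
δ_solid = L₀ − L_s = 211 − 93.6 = 117.4 mm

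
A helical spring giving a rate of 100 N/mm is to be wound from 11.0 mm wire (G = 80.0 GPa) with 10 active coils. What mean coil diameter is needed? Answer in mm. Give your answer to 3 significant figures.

D = (Gd⁴/(8N_a·k))^(1/3) = (80.0×10³·11.0⁴/(8·10·100))^(1/3)
  = (146410)^(1/3) = 52.7056 mm

52.7 mm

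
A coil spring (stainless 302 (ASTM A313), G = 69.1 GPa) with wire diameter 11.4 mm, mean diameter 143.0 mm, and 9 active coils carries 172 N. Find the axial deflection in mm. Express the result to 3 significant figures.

31.0 mm

k = Gd⁴/(8D³N_a) = (69.1×10³)(11.4⁴)/(8·143.0³·9) = 5.5432 N/mm
δ = F/k = 172 / 5.5432 = 31.029 mm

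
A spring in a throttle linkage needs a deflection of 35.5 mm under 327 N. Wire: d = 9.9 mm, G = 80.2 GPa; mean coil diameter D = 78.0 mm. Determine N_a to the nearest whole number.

22

Required rate k = F/δ = 327/35.5 = 9.2113 N/mm
N_a = Gd⁴/(8D³k) = (80.2×10³ × 9.9⁴)/(8 × 78.0³ × 9.2113)
    = 7.70398e+08 / 3.49698e+07 = 22.03 → 22 coils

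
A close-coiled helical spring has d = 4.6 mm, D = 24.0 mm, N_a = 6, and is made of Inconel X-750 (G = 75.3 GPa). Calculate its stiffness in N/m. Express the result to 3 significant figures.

k = Gd⁴/(8D³N_a) = (75.3×10³ × 4.6⁴) / (8 × 24.0³ × 6)
  = 3.37152e+07 / 663552 = 50.81 N/mm = 50810 N/m

50800 N/m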